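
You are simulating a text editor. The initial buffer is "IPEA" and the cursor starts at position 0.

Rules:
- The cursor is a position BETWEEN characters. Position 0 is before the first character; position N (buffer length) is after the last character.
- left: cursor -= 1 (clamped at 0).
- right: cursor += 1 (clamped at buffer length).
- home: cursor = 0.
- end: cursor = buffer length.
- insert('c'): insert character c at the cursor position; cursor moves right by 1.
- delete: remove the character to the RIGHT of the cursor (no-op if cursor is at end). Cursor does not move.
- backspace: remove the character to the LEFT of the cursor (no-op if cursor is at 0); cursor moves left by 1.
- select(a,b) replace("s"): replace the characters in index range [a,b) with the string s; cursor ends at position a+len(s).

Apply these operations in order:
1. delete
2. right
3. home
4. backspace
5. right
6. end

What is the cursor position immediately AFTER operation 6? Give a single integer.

Answer: 3

Derivation:
After op 1 (delete): buf='PEA' cursor=0
After op 2 (right): buf='PEA' cursor=1
After op 3 (home): buf='PEA' cursor=0
After op 4 (backspace): buf='PEA' cursor=0
After op 5 (right): buf='PEA' cursor=1
After op 6 (end): buf='PEA' cursor=3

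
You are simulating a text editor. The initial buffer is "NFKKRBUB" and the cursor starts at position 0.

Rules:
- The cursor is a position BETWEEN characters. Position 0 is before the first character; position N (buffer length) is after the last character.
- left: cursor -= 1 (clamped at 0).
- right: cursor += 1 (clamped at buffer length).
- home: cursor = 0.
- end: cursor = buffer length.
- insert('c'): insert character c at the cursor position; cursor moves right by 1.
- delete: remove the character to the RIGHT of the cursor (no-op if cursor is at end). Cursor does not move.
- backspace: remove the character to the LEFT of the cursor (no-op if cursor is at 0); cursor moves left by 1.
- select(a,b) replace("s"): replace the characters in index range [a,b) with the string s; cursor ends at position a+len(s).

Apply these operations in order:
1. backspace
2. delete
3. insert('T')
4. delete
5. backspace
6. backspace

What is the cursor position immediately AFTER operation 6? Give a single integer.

After op 1 (backspace): buf='NFKKRBUB' cursor=0
After op 2 (delete): buf='FKKRBUB' cursor=0
After op 3 (insert('T')): buf='TFKKRBUB' cursor=1
After op 4 (delete): buf='TKKRBUB' cursor=1
After op 5 (backspace): buf='KKRBUB' cursor=0
After op 6 (backspace): buf='KKRBUB' cursor=0

Answer: 0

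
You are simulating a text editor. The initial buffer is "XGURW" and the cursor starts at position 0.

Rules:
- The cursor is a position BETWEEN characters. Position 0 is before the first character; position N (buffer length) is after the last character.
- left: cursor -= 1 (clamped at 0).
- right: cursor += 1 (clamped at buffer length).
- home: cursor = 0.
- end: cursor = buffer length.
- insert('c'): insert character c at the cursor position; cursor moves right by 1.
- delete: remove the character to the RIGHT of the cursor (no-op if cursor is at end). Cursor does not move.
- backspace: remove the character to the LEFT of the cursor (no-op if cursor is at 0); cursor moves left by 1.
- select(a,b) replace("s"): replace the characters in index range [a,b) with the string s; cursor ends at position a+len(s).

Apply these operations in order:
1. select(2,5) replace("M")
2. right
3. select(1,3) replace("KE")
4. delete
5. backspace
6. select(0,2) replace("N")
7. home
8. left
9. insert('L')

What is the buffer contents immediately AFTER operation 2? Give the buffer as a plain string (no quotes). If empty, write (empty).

After op 1 (select(2,5) replace("M")): buf='XGM' cursor=3
After op 2 (right): buf='XGM' cursor=3

Answer: XGM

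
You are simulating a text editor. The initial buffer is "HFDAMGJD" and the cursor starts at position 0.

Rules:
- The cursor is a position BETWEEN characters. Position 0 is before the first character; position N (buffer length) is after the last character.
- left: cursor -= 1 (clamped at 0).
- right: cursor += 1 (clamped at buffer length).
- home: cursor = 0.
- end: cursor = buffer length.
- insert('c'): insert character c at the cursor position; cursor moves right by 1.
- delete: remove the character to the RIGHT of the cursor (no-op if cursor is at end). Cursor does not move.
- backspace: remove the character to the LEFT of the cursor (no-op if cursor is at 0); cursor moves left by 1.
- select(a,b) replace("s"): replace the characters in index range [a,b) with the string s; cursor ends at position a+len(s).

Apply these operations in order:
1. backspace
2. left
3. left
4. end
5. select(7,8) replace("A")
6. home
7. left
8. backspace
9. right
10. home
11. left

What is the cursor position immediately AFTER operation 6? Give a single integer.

Answer: 0

Derivation:
After op 1 (backspace): buf='HFDAMGJD' cursor=0
After op 2 (left): buf='HFDAMGJD' cursor=0
After op 3 (left): buf='HFDAMGJD' cursor=0
After op 4 (end): buf='HFDAMGJD' cursor=8
After op 5 (select(7,8) replace("A")): buf='HFDAMGJA' cursor=8
After op 6 (home): buf='HFDAMGJA' cursor=0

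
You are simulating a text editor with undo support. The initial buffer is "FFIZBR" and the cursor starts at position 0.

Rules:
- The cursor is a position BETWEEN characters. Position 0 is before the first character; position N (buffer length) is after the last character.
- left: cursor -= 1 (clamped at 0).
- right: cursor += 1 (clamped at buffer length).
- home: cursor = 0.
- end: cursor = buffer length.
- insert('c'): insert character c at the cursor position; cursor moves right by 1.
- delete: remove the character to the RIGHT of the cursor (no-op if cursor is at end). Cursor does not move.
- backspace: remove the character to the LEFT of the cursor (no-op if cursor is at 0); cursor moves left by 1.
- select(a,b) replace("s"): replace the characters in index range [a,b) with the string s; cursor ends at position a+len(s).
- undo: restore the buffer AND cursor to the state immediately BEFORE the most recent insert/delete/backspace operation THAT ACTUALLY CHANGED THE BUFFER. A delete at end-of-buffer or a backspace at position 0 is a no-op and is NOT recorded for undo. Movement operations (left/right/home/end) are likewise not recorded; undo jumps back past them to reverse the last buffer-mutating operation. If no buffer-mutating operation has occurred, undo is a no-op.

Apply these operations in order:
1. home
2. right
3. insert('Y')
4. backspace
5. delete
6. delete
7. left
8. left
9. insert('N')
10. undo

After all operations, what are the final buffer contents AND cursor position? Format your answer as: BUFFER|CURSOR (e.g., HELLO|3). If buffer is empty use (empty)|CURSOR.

After op 1 (home): buf='FFIZBR' cursor=0
After op 2 (right): buf='FFIZBR' cursor=1
After op 3 (insert('Y')): buf='FYFIZBR' cursor=2
After op 4 (backspace): buf='FFIZBR' cursor=1
After op 5 (delete): buf='FIZBR' cursor=1
After op 6 (delete): buf='FZBR' cursor=1
After op 7 (left): buf='FZBR' cursor=0
After op 8 (left): buf='FZBR' cursor=0
After op 9 (insert('N')): buf='NFZBR' cursor=1
After op 10 (undo): buf='FZBR' cursor=0

Answer: FZBR|0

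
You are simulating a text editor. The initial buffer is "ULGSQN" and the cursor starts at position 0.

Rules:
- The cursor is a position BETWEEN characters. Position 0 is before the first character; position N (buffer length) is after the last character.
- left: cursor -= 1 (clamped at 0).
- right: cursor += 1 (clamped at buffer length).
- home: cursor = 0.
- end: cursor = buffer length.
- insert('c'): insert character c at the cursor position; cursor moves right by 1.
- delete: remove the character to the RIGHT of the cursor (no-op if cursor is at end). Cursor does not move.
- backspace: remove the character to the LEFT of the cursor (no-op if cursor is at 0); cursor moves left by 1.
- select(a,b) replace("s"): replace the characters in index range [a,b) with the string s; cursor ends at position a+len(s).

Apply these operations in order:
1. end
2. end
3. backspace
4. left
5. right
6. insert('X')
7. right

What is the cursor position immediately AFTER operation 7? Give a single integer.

Answer: 6

Derivation:
After op 1 (end): buf='ULGSQN' cursor=6
After op 2 (end): buf='ULGSQN' cursor=6
After op 3 (backspace): buf='ULGSQ' cursor=5
After op 4 (left): buf='ULGSQ' cursor=4
After op 5 (right): buf='ULGSQ' cursor=5
After op 6 (insert('X')): buf='ULGSQX' cursor=6
After op 7 (right): buf='ULGSQX' cursor=6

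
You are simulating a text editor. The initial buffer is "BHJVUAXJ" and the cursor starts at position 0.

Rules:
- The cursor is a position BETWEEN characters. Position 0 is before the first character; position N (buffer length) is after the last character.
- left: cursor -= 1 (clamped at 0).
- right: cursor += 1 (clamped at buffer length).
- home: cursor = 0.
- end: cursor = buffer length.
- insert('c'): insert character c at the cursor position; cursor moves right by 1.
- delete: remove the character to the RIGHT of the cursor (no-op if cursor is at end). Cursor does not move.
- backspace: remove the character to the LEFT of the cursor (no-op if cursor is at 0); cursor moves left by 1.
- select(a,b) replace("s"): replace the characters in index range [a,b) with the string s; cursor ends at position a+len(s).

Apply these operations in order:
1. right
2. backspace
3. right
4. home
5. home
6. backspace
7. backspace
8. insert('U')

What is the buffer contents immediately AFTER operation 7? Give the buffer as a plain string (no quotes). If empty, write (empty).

Answer: HJVUAXJ

Derivation:
After op 1 (right): buf='BHJVUAXJ' cursor=1
After op 2 (backspace): buf='HJVUAXJ' cursor=0
After op 3 (right): buf='HJVUAXJ' cursor=1
After op 4 (home): buf='HJVUAXJ' cursor=0
After op 5 (home): buf='HJVUAXJ' cursor=0
After op 6 (backspace): buf='HJVUAXJ' cursor=0
After op 7 (backspace): buf='HJVUAXJ' cursor=0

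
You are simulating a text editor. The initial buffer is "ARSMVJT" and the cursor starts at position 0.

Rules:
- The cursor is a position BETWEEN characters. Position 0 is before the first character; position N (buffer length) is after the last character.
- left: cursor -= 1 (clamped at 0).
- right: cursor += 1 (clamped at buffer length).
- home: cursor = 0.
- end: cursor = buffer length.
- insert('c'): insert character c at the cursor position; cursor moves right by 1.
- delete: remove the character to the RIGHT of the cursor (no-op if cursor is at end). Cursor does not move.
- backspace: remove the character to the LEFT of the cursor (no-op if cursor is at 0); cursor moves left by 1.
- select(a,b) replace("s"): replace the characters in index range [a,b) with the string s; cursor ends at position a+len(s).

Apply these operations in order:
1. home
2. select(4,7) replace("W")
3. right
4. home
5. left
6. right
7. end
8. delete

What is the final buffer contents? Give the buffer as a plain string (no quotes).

Answer: ARSMW

Derivation:
After op 1 (home): buf='ARSMVJT' cursor=0
After op 2 (select(4,7) replace("W")): buf='ARSMW' cursor=5
After op 3 (right): buf='ARSMW' cursor=5
After op 4 (home): buf='ARSMW' cursor=0
After op 5 (left): buf='ARSMW' cursor=0
After op 6 (right): buf='ARSMW' cursor=1
After op 7 (end): buf='ARSMW' cursor=5
After op 8 (delete): buf='ARSMW' cursor=5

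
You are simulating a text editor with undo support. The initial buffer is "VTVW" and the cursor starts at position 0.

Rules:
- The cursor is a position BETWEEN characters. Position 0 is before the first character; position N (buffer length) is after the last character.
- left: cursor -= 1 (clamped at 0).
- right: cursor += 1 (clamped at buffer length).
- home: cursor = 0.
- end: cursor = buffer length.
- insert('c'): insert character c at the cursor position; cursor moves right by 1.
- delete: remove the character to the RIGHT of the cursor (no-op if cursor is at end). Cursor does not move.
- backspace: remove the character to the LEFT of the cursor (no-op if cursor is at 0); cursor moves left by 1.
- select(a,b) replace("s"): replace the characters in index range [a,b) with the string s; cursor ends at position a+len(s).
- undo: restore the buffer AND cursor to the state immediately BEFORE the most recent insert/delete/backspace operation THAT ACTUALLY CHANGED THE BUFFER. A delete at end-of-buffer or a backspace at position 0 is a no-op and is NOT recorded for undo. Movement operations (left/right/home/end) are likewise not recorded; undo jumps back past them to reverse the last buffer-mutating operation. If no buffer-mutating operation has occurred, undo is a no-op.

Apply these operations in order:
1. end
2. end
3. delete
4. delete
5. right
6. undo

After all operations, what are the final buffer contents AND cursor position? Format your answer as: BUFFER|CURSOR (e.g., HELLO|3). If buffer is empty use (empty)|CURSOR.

After op 1 (end): buf='VTVW' cursor=4
After op 2 (end): buf='VTVW' cursor=4
After op 3 (delete): buf='VTVW' cursor=4
After op 4 (delete): buf='VTVW' cursor=4
After op 5 (right): buf='VTVW' cursor=4
After op 6 (undo): buf='VTVW' cursor=4

Answer: VTVW|4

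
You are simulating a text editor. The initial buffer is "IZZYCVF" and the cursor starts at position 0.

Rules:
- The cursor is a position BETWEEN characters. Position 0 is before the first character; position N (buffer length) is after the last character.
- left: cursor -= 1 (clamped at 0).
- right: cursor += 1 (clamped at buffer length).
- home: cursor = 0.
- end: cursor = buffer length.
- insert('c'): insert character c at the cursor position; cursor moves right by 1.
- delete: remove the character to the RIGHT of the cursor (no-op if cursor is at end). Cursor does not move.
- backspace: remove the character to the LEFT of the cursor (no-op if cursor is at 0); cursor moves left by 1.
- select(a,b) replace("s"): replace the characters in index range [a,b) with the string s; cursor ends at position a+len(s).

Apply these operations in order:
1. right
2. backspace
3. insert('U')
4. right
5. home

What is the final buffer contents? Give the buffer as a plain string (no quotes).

Answer: UZZYCVF

Derivation:
After op 1 (right): buf='IZZYCVF' cursor=1
After op 2 (backspace): buf='ZZYCVF' cursor=0
After op 3 (insert('U')): buf='UZZYCVF' cursor=1
After op 4 (right): buf='UZZYCVF' cursor=2
After op 5 (home): buf='UZZYCVF' cursor=0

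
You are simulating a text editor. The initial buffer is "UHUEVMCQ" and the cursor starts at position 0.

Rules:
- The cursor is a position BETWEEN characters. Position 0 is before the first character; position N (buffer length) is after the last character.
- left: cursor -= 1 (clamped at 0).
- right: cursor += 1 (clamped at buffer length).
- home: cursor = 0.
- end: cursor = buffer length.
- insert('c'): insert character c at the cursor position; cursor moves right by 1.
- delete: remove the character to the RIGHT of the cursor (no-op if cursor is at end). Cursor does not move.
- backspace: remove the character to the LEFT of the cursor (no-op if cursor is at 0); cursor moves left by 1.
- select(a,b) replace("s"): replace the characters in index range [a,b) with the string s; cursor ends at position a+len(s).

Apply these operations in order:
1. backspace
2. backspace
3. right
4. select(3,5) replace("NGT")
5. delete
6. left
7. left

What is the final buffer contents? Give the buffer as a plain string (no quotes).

Answer: UHUNGTCQ

Derivation:
After op 1 (backspace): buf='UHUEVMCQ' cursor=0
After op 2 (backspace): buf='UHUEVMCQ' cursor=0
After op 3 (right): buf='UHUEVMCQ' cursor=1
After op 4 (select(3,5) replace("NGT")): buf='UHUNGTMCQ' cursor=6
After op 5 (delete): buf='UHUNGTCQ' cursor=6
After op 6 (left): buf='UHUNGTCQ' cursor=5
After op 7 (left): buf='UHUNGTCQ' cursor=4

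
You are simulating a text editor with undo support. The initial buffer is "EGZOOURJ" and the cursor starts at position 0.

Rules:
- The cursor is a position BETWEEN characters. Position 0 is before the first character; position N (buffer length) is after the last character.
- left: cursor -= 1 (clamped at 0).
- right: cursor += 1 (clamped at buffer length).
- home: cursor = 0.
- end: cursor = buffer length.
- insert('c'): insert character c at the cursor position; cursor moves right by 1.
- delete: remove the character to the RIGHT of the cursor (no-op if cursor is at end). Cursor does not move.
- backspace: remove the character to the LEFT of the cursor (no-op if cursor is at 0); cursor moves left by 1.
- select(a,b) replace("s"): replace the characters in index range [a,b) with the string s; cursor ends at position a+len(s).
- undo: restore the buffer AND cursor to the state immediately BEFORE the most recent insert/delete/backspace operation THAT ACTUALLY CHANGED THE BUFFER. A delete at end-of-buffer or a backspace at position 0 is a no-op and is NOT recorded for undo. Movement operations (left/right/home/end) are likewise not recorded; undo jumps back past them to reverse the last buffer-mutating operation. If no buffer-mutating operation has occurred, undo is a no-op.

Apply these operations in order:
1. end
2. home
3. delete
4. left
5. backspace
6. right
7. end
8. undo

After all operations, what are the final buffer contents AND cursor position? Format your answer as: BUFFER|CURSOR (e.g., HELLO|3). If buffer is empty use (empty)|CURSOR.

After op 1 (end): buf='EGZOOURJ' cursor=8
After op 2 (home): buf='EGZOOURJ' cursor=0
After op 3 (delete): buf='GZOOURJ' cursor=0
After op 4 (left): buf='GZOOURJ' cursor=0
After op 5 (backspace): buf='GZOOURJ' cursor=0
After op 6 (right): buf='GZOOURJ' cursor=1
After op 7 (end): buf='GZOOURJ' cursor=7
After op 8 (undo): buf='EGZOOURJ' cursor=0

Answer: EGZOOURJ|0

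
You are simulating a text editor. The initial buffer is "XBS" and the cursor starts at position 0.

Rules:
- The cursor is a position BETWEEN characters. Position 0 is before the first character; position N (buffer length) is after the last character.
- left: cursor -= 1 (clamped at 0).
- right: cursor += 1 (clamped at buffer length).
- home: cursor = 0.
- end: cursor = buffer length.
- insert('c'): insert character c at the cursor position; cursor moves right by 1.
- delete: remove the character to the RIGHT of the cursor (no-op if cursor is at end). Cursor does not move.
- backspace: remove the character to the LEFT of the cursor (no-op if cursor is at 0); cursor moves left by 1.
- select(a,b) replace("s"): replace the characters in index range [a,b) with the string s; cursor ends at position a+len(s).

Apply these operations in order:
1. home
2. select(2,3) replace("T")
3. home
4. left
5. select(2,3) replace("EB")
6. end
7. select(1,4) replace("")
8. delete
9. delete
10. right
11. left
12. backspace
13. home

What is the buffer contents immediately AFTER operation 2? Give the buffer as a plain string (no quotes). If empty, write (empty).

After op 1 (home): buf='XBS' cursor=0
After op 2 (select(2,3) replace("T")): buf='XBT' cursor=3

Answer: XBT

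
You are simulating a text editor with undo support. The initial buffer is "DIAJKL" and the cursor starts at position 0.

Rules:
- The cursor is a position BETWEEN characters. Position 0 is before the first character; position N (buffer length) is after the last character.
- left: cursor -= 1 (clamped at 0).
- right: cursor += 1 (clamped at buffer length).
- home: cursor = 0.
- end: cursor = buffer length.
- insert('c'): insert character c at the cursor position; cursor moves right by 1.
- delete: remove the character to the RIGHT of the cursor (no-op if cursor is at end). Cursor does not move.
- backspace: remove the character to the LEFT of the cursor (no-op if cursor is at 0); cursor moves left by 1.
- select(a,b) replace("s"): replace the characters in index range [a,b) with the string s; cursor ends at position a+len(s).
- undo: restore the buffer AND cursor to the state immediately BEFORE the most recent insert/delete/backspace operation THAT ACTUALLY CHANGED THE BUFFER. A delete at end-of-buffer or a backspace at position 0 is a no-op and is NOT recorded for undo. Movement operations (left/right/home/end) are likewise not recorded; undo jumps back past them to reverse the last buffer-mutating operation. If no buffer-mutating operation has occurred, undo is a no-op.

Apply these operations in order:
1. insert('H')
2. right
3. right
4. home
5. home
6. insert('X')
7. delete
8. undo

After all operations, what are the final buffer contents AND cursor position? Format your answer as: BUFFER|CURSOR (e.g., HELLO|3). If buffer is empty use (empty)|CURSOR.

After op 1 (insert('H')): buf='HDIAJKL' cursor=1
After op 2 (right): buf='HDIAJKL' cursor=2
After op 3 (right): buf='HDIAJKL' cursor=3
After op 4 (home): buf='HDIAJKL' cursor=0
After op 5 (home): buf='HDIAJKL' cursor=0
After op 6 (insert('X')): buf='XHDIAJKL' cursor=1
After op 7 (delete): buf='XDIAJKL' cursor=1
After op 8 (undo): buf='XHDIAJKL' cursor=1

Answer: XHDIAJKL|1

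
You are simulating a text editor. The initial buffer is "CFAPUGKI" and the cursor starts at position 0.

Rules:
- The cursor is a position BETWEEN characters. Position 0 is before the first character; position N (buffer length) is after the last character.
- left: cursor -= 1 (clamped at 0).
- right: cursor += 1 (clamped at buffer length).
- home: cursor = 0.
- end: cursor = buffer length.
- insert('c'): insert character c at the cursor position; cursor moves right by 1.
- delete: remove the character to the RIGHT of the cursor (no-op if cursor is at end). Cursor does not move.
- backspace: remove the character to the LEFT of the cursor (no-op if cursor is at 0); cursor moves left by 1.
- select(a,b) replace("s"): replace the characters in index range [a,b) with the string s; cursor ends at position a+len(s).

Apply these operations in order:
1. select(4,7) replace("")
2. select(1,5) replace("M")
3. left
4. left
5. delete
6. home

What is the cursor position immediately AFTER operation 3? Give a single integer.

After op 1 (select(4,7) replace("")): buf='CFAPI' cursor=4
After op 2 (select(1,5) replace("M")): buf='CM' cursor=2
After op 3 (left): buf='CM' cursor=1

Answer: 1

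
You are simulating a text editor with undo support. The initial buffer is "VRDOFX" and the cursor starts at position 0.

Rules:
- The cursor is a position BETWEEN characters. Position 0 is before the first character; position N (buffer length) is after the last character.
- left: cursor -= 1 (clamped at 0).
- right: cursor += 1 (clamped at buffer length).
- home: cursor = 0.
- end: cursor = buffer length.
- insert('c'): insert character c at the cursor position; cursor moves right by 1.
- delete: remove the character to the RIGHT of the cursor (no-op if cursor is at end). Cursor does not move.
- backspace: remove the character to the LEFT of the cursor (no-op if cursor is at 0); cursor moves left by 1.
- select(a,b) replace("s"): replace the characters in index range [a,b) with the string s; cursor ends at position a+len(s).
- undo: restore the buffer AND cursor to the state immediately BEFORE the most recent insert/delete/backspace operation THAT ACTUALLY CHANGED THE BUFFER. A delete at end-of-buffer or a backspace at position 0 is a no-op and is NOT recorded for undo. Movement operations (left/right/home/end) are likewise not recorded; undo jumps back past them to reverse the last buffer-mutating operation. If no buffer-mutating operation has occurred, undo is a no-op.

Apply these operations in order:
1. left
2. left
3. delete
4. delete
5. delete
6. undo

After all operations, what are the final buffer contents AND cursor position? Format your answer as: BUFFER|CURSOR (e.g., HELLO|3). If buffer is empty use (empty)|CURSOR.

After op 1 (left): buf='VRDOFX' cursor=0
After op 2 (left): buf='VRDOFX' cursor=0
After op 3 (delete): buf='RDOFX' cursor=0
After op 4 (delete): buf='DOFX' cursor=0
After op 5 (delete): buf='OFX' cursor=0
After op 6 (undo): buf='DOFX' cursor=0

Answer: DOFX|0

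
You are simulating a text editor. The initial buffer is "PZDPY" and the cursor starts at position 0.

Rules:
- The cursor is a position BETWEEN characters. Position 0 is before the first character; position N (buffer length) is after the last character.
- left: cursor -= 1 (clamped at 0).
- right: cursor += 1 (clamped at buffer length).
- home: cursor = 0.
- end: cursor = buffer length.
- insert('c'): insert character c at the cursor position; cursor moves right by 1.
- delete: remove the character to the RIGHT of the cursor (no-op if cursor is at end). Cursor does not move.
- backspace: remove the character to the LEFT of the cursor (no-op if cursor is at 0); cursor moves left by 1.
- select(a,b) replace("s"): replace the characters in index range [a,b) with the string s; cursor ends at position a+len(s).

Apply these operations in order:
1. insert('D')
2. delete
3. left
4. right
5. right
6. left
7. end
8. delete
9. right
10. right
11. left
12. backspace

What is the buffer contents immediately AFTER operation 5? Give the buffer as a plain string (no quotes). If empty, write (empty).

After op 1 (insert('D')): buf='DPZDPY' cursor=1
After op 2 (delete): buf='DZDPY' cursor=1
After op 3 (left): buf='DZDPY' cursor=0
After op 4 (right): buf='DZDPY' cursor=1
After op 5 (right): buf='DZDPY' cursor=2

Answer: DZDPY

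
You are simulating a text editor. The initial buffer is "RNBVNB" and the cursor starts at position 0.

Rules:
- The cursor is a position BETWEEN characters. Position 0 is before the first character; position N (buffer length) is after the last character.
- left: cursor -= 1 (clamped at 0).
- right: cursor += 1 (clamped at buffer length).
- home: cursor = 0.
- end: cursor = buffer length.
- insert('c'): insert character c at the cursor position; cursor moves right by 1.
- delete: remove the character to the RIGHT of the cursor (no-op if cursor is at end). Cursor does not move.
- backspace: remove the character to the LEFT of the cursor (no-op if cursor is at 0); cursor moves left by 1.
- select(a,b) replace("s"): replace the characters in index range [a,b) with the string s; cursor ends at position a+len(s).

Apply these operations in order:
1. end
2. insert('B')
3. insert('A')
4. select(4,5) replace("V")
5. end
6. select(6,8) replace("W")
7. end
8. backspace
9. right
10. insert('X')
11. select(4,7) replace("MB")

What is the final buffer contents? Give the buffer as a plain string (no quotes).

Answer: RNBVMB

Derivation:
After op 1 (end): buf='RNBVNB' cursor=6
After op 2 (insert('B')): buf='RNBVNBB' cursor=7
After op 3 (insert('A')): buf='RNBVNBBA' cursor=8
After op 4 (select(4,5) replace("V")): buf='RNBVVBBA' cursor=5
After op 5 (end): buf='RNBVVBBA' cursor=8
After op 6 (select(6,8) replace("W")): buf='RNBVVBW' cursor=7
After op 7 (end): buf='RNBVVBW' cursor=7
After op 8 (backspace): buf='RNBVVB' cursor=6
After op 9 (right): buf='RNBVVB' cursor=6
After op 10 (insert('X')): buf='RNBVVBX' cursor=7
After op 11 (select(4,7) replace("MB")): buf='RNBVMB' cursor=6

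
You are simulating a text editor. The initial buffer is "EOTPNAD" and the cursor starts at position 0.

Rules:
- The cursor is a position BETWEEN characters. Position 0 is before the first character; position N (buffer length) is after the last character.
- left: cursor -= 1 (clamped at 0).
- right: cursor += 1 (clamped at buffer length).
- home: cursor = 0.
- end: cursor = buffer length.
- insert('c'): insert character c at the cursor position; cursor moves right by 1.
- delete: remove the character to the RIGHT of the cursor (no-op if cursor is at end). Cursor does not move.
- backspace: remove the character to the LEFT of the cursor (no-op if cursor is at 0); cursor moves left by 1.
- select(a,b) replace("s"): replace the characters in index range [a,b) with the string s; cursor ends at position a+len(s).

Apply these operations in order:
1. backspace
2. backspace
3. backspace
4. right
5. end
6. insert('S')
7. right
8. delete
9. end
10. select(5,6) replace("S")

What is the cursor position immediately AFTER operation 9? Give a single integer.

After op 1 (backspace): buf='EOTPNAD' cursor=0
After op 2 (backspace): buf='EOTPNAD' cursor=0
After op 3 (backspace): buf='EOTPNAD' cursor=0
After op 4 (right): buf='EOTPNAD' cursor=1
After op 5 (end): buf='EOTPNAD' cursor=7
After op 6 (insert('S')): buf='EOTPNADS' cursor=8
After op 7 (right): buf='EOTPNADS' cursor=8
After op 8 (delete): buf='EOTPNADS' cursor=8
After op 9 (end): buf='EOTPNADS' cursor=8

Answer: 8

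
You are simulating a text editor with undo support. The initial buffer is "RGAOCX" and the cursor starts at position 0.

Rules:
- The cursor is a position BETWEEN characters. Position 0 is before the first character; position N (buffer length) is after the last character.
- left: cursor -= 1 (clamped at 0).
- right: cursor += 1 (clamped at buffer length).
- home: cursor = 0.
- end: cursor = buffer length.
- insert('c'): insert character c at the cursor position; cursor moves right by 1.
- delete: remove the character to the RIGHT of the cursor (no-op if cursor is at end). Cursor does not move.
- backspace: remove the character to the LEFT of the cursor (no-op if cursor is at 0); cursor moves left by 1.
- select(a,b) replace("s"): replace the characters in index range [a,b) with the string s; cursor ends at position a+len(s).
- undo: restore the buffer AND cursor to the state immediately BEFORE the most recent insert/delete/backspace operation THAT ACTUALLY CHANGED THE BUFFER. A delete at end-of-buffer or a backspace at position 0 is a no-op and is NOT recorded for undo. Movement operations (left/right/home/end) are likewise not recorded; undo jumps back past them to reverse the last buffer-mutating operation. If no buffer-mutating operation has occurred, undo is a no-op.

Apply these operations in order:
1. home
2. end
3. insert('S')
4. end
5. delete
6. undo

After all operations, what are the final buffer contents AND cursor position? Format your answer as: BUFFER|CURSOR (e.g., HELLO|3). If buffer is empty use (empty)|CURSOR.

Answer: RGAOCX|6

Derivation:
After op 1 (home): buf='RGAOCX' cursor=0
After op 2 (end): buf='RGAOCX' cursor=6
After op 3 (insert('S')): buf='RGAOCXS' cursor=7
After op 4 (end): buf='RGAOCXS' cursor=7
After op 5 (delete): buf='RGAOCXS' cursor=7
After op 6 (undo): buf='RGAOCX' cursor=6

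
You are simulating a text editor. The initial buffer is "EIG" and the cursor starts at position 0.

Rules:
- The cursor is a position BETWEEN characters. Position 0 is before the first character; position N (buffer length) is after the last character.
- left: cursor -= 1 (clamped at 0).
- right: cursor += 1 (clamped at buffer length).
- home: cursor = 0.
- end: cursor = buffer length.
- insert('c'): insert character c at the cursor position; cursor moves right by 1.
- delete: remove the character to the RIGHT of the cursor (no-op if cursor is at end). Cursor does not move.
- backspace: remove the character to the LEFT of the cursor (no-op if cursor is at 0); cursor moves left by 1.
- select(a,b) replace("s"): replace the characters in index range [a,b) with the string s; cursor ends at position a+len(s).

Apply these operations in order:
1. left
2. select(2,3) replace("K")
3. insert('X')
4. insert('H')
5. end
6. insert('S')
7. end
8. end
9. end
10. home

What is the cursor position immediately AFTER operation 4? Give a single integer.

After op 1 (left): buf='EIG' cursor=0
After op 2 (select(2,3) replace("K")): buf='EIK' cursor=3
After op 3 (insert('X')): buf='EIKX' cursor=4
After op 4 (insert('H')): buf='EIKXH' cursor=5

Answer: 5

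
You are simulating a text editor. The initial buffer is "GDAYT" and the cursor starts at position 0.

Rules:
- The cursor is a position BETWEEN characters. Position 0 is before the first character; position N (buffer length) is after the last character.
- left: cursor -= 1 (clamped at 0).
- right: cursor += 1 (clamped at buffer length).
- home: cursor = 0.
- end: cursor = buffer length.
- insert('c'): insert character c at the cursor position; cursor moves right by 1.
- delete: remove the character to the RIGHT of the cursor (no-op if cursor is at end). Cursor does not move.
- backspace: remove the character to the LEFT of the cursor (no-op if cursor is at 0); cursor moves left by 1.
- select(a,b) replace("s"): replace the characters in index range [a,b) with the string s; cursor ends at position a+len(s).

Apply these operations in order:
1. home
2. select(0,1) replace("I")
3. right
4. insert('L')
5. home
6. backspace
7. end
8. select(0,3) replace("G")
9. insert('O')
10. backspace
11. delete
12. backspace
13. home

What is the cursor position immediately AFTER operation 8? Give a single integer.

After op 1 (home): buf='GDAYT' cursor=0
After op 2 (select(0,1) replace("I")): buf='IDAYT' cursor=1
After op 3 (right): buf='IDAYT' cursor=2
After op 4 (insert('L')): buf='IDLAYT' cursor=3
After op 5 (home): buf='IDLAYT' cursor=0
After op 6 (backspace): buf='IDLAYT' cursor=0
After op 7 (end): buf='IDLAYT' cursor=6
After op 8 (select(0,3) replace("G")): buf='GAYT' cursor=1

Answer: 1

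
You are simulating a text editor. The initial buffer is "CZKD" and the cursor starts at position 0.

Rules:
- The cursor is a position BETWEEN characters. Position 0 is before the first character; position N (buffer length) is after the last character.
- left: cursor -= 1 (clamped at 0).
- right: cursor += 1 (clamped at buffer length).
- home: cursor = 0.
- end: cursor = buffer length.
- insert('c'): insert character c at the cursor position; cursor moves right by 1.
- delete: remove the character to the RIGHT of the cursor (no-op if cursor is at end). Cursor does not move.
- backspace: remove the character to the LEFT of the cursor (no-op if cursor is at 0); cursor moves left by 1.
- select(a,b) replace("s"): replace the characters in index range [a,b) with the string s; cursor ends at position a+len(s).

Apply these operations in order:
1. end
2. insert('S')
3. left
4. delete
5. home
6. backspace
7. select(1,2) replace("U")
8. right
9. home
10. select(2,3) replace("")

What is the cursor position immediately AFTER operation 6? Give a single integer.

After op 1 (end): buf='CZKD' cursor=4
After op 2 (insert('S')): buf='CZKDS' cursor=5
After op 3 (left): buf='CZKDS' cursor=4
After op 4 (delete): buf='CZKD' cursor=4
After op 5 (home): buf='CZKD' cursor=0
After op 6 (backspace): buf='CZKD' cursor=0

Answer: 0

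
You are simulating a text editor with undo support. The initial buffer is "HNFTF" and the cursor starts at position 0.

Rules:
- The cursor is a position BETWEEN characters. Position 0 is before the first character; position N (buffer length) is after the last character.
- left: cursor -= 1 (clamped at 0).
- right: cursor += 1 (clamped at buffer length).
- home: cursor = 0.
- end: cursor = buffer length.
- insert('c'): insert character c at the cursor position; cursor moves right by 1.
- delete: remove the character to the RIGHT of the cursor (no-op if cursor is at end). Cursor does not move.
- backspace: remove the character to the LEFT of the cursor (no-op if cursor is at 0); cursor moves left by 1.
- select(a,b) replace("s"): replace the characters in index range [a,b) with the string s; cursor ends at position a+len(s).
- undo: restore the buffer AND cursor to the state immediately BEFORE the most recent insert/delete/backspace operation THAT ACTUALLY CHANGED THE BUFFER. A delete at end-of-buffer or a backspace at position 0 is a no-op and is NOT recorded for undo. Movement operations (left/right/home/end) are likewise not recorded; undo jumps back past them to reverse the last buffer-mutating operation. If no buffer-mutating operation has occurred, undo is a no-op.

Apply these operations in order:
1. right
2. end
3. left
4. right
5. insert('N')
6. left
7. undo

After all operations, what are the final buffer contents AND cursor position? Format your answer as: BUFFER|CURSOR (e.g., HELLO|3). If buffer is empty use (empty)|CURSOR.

Answer: HNFTF|5

Derivation:
After op 1 (right): buf='HNFTF' cursor=1
After op 2 (end): buf='HNFTF' cursor=5
After op 3 (left): buf='HNFTF' cursor=4
After op 4 (right): buf='HNFTF' cursor=5
After op 5 (insert('N')): buf='HNFTFN' cursor=6
After op 6 (left): buf='HNFTFN' cursor=5
After op 7 (undo): buf='HNFTF' cursor=5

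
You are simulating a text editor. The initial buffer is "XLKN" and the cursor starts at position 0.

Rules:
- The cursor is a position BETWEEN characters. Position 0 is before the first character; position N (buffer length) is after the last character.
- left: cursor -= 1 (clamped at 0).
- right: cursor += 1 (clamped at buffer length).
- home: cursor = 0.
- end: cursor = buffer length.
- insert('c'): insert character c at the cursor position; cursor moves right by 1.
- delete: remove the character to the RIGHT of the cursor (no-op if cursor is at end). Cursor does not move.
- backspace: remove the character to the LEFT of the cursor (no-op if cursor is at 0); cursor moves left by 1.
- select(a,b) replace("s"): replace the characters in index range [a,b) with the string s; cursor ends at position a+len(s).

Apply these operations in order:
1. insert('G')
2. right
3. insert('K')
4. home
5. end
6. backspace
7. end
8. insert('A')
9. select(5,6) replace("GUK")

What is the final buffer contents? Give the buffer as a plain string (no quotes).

After op 1 (insert('G')): buf='GXLKN' cursor=1
After op 2 (right): buf='GXLKN' cursor=2
After op 3 (insert('K')): buf='GXKLKN' cursor=3
After op 4 (home): buf='GXKLKN' cursor=0
After op 5 (end): buf='GXKLKN' cursor=6
After op 6 (backspace): buf='GXKLK' cursor=5
After op 7 (end): buf='GXKLK' cursor=5
After op 8 (insert('A')): buf='GXKLKA' cursor=6
After op 9 (select(5,6) replace("GUK")): buf='GXKLKGUK' cursor=8

Answer: GXKLKGUK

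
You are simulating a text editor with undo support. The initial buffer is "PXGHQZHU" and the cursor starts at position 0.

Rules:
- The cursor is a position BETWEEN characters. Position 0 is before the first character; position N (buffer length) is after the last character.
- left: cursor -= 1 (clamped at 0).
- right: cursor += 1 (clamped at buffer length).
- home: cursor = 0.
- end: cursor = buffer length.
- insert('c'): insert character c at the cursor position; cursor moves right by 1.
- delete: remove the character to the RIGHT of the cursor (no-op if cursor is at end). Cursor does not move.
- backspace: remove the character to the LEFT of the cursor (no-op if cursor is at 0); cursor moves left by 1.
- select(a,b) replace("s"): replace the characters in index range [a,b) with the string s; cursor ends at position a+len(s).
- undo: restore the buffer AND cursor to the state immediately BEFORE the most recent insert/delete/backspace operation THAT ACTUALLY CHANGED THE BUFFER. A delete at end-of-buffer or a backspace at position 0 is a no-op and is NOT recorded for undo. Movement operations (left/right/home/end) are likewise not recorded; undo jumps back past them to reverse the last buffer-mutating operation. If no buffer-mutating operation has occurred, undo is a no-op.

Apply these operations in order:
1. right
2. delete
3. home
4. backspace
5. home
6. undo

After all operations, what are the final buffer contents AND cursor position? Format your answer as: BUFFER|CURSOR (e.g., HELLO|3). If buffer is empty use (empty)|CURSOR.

Answer: PXGHQZHU|1

Derivation:
After op 1 (right): buf='PXGHQZHU' cursor=1
After op 2 (delete): buf='PGHQZHU' cursor=1
After op 3 (home): buf='PGHQZHU' cursor=0
After op 4 (backspace): buf='PGHQZHU' cursor=0
After op 5 (home): buf='PGHQZHU' cursor=0
After op 6 (undo): buf='PXGHQZHU' cursor=1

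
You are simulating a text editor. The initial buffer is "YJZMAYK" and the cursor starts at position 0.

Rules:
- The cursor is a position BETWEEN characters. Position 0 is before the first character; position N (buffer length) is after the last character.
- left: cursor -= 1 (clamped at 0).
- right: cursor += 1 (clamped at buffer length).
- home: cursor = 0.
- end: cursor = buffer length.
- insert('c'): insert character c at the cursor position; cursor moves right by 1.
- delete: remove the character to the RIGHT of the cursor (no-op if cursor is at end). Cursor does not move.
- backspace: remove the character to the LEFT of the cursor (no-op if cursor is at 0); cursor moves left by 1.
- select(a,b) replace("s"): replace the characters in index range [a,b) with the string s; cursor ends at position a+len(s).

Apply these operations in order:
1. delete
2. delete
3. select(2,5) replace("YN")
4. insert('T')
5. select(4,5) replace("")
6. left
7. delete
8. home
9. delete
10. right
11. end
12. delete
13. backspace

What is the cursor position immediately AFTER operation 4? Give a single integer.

Answer: 5

Derivation:
After op 1 (delete): buf='JZMAYK' cursor=0
After op 2 (delete): buf='ZMAYK' cursor=0
After op 3 (select(2,5) replace("YN")): buf='ZMYN' cursor=4
After op 4 (insert('T')): buf='ZMYNT' cursor=5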